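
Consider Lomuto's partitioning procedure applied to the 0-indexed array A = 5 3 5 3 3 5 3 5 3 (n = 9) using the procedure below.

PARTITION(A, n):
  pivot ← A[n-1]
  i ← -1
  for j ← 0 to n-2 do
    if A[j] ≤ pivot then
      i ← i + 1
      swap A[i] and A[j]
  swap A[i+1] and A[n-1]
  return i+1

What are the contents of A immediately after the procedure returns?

pivot = A[8] = 3; i = -1
j=0: A[0]=5 > 3 → no swap
j=1: A[1]=3 ≤ 3 → i=0, swap A[0],A[1] → 3 5 5 3 3 5 3 5 3
j=2: A[2]=5 > 3 → no swap
j=3: A[3]=3 ≤ 3 → i=1, swap A[1],A[3] → 3 3 5 5 3 5 3 5 3
j=4: A[4]=3 ≤ 3 → i=2, swap A[2],A[4] → 3 3 3 5 5 5 3 5 3
j=5: A[5]=5 > 3 → no swap
j=6: A[6]=3 ≤ 3 → i=3, swap A[3],A[6] → 3 3 3 3 5 5 5 5 3
j=7: A[7]=5 > 3 → no swap
final swap A[4],A[8] → 3 3 3 3 3 5 5 5 5; return 4

3 3 3 3 3 5 5 5 5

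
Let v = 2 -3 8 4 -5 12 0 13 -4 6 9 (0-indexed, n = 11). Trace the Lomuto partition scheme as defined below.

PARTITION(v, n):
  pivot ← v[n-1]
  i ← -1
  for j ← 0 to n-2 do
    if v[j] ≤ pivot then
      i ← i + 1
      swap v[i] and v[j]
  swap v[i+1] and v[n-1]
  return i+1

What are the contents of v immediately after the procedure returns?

2 -3 8 4 -5 0 -4 6 9 13 12

pivot = v[10] = 9; i = -1
j=0: v[0]=2 ≤ 9 → i=0, swap v[0],v[0] (no change) → 2 -3 8 4 -5 12 0 13 -4 6 9
j=1: v[1]=-3 ≤ 9 → i=1, swap v[1],v[1] (no change) → 2 -3 8 4 -5 12 0 13 -4 6 9
j=2: v[2]=8 ≤ 9 → i=2, swap v[2],v[2] (no change) → 2 -3 8 4 -5 12 0 13 -4 6 9
j=3: v[3]=4 ≤ 9 → i=3, swap v[3],v[3] (no change) → 2 -3 8 4 -5 12 0 13 -4 6 9
j=4: v[4]=-5 ≤ 9 → i=4, swap v[4],v[4] (no change) → 2 -3 8 4 -5 12 0 13 -4 6 9
j=5: v[5]=12 > 9 → no swap
j=6: v[6]=0 ≤ 9 → i=5, swap v[5],v[6] → 2 -3 8 4 -5 0 12 13 -4 6 9
j=7: v[7]=13 > 9 → no swap
j=8: v[8]=-4 ≤ 9 → i=6, swap v[6],v[8] → 2 -3 8 4 -5 0 -4 13 12 6 9
j=9: v[9]=6 ≤ 9 → i=7, swap v[7],v[9] → 2 -3 8 4 -5 0 -4 6 12 13 9
final swap v[8],v[10] → 2 -3 8 4 -5 0 -4 6 9 13 12; return 8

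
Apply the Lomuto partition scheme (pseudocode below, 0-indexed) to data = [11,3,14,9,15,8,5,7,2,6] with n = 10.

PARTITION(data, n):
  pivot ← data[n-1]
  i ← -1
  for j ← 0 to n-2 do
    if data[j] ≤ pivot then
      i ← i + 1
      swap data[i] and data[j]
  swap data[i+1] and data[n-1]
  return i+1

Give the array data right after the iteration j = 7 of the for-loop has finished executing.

[3,5,14,9,15,8,11,7,2,6]

pivot = data[9] = 6; i = -1
j=0: data[0]=11 > 6 → no swap
j=1: data[1]=3 ≤ 6 → i=0, swap data[0],data[1] → [3,11,14,9,15,8,5,7,2,6]
j=2: data[2]=14 > 6 → no swap
j=3: data[3]=9 > 6 → no swap
j=4: data[4]=15 > 6 → no swap
j=5: data[5]=8 > 6 → no swap
j=6: data[6]=5 ≤ 6 → i=1, swap data[1],data[6] → [3,5,14,9,15,8,11,7,2,6]
j=7: data[7]=7 > 6 → no swap
(after j=7) data = [3,5,14,9,15,8,11,7,2,6]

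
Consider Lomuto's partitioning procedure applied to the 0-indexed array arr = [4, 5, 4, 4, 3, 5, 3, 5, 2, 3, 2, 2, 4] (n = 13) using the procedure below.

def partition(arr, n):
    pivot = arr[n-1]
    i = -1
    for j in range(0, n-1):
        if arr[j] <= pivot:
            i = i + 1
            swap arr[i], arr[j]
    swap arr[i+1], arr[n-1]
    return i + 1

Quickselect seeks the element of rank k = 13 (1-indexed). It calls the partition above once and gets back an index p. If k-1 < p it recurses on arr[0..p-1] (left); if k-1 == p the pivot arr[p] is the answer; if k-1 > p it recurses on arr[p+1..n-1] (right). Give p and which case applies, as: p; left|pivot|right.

9; right

pivot=4, i=-1
j=0: 4≤4, i=0, swap(0,0) ⇒ [4, 5, 4, 4, 3, 5, 3, 5, 2, 3, 2, 2, 4]
j=1: 5>4, skip
j=2: 4≤4, i=1, swap(1,2) ⇒ [4, 4, 5, 4, 3, 5, 3, 5, 2, 3, 2, 2, 4]
j=3: 4≤4, i=2, swap(2,3) ⇒ [4, 4, 4, 5, 3, 5, 3, 5, 2, 3, 2, 2, 4]
j=4: 3≤4, i=3, swap(3,4) ⇒ [4, 4, 4, 3, 5, 5, 3, 5, 2, 3, 2, 2, 4]
j=5: 5>4, skip
j=6: 3≤4, i=4, swap(4,6) ⇒ [4, 4, 4, 3, 3, 5, 5, 5, 2, 3, 2, 2, 4]
j=7: 5>4, skip
j=8: 2≤4, i=5, swap(5,8) ⇒ [4, 4, 4, 3, 3, 2, 5, 5, 5, 3, 2, 2, 4]
j=9: 3≤4, i=6, swap(6,9) ⇒ [4, 4, 4, 3, 3, 2, 3, 5, 5, 5, 2, 2, 4]
j=10: 2≤4, i=7, swap(7,10) ⇒ [4, 4, 4, 3, 3, 2, 3, 2, 5, 5, 5, 2, 4]
j=11: 2≤4, i=8, swap(8,11) ⇒ [4, 4, 4, 3, 3, 2, 3, 2, 2, 5, 5, 5, 4]
swap(9,12) ⇒ [4, 4, 4, 3, 3, 2, 3, 2, 2, 4, 5, 5, 5]; return 9
p = 9; k-1 = 12 > 9 ⇒ right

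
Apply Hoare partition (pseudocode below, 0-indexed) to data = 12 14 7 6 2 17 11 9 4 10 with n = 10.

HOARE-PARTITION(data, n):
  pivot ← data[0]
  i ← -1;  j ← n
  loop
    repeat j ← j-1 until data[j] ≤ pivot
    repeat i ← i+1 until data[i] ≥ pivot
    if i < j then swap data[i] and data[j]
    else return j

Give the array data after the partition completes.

10 4 7 6 2 9 11 17 14 12

pivot=12
j stops at 9 (10), i stops at 0 (12); swap ⇒ 10 14 7 6 2 17 11 9 4 12
j stops at 8 (4), i stops at 1 (14); swap ⇒ 10 4 7 6 2 17 11 9 14 12
j stops at 7 (9), i stops at 5 (17); swap ⇒ 10 4 7 6 2 9 11 17 14 12
j stops at 6, i stops at 7; i≥j ⇒ return 6. data=10 4 7 6 2 9 11 17 14 12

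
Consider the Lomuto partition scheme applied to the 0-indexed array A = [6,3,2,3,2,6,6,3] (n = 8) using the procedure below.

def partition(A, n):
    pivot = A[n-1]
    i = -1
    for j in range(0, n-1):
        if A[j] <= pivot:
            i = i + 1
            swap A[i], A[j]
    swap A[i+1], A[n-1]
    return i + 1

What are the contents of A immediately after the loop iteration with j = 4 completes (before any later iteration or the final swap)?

pivot = A[7] = 3; i = -1
j=0: A[0]=6 > 3 → no swap
j=1: A[1]=3 ≤ 3 → i=0, swap A[0],A[1] → [3,6,2,3,2,6,6,3]
j=2: A[2]=2 ≤ 3 → i=1, swap A[1],A[2] → [3,2,6,3,2,6,6,3]
j=3: A[3]=3 ≤ 3 → i=2, swap A[2],A[3] → [3,2,3,6,2,6,6,3]
j=4: A[4]=2 ≤ 3 → i=3, swap A[3],A[4] → [3,2,3,2,6,6,6,3]
(after j=4) A = [3,2,3,2,6,6,6,3]

[3,2,3,2,6,6,6,3]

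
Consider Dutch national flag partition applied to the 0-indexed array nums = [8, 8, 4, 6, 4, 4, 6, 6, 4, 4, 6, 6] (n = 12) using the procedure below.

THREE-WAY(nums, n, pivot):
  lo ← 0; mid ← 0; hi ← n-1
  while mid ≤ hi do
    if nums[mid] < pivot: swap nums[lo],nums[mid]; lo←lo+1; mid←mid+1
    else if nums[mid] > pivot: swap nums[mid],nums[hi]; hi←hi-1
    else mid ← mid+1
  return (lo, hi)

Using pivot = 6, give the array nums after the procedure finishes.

[4, 4, 4, 4, 4, 6, 6, 6, 6, 6, 8, 8]

pivot = 6; lo=0, mid=0, hi=11
nums[mid]=8>6: swap nums[0],nums[11]; hi=10 → [6, 8, 4, 6, 4, 4, 6, 6, 4, 4, 6, 8]
nums[mid]=6=6: mid=1
nums[mid]=8>6: swap nums[1],nums[10]; hi=9 → [6, 6, 4, 6, 4, 4, 6, 6, 4, 4, 8, 8]
nums[mid]=6=6: mid=2
nums[mid]=4<6: swap nums[0],nums[2]; lo=1,mid=3 → [4, 6, 6, 6, 4, 4, 6, 6, 4, 4, 8, 8]
nums[mid]=6=6: mid=4
nums[mid]=4<6: swap nums[1],nums[4]; lo=2,mid=5 → [4, 4, 6, 6, 6, 4, 6, 6, 4, 4, 8, 8]
nums[mid]=4<6: swap nums[2],nums[5]; lo=3,mid=6 → [4, 4, 4, 6, 6, 6, 6, 6, 4, 4, 8, 8]
nums[mid]=6=6: mid=7
nums[mid]=6=6: mid=8
nums[mid]=4<6: swap nums[3],nums[8]; lo=4,mid=9 → [4, 4, 4, 4, 6, 6, 6, 6, 6, 4, 8, 8]
nums[mid]=4<6: swap nums[4],nums[9]; lo=5,mid=10 → [4, 4, 4, 4, 4, 6, 6, 6, 6, 6, 8, 8]
end: lo=5, hi=9; nums = [4, 4, 4, 4, 4, 6, 6, 6, 6, 6, 8, 8]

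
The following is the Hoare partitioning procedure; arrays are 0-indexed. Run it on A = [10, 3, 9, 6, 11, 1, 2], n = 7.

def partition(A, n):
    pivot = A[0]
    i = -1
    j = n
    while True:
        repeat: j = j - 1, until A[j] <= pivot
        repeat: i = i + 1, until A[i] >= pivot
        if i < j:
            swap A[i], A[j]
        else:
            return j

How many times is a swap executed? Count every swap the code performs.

pivot = A[0] = 10; i = -1, j = 7
j→6 (A[6]=2≤10), i→0 (A[0]=10≥10); i<j, swap → [2, 3, 9, 6, 11, 1, 10]
j→5 (A[5]=1≤10), i→4 (A[4]=11≥10); i<j, swap → [2, 3, 9, 6, 1, 11, 10]
j→4, i→5; i≥j, return j=4. A = [2, 3, 9, 6, 1, 11, 10]

2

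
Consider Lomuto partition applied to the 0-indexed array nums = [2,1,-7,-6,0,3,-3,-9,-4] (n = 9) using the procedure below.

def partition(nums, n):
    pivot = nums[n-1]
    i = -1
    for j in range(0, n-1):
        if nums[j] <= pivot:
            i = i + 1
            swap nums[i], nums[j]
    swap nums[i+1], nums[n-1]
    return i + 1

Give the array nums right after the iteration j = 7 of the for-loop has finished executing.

pivot=-4, i=-1
j=0: 2>-4, skip
j=1: 1>-4, skip
j=2: -7≤-4, i=0, swap(0,2) ⇒ [-7,1,2,-6,0,3,-3,-9,-4]
j=3: -6≤-4, i=1, swap(1,3) ⇒ [-7,-6,2,1,0,3,-3,-9,-4]
j=4: 0>-4, skip
j=5: 3>-4, skip
j=6: -3>-4, skip
j=7: -9≤-4, i=2, swap(2,7) ⇒ [-7,-6,-9,1,0,3,-3,2,-4]
(after j=7) nums = [-7,-6,-9,1,0,3,-3,2,-4]

[-7,-6,-9,1,0,3,-3,2,-4]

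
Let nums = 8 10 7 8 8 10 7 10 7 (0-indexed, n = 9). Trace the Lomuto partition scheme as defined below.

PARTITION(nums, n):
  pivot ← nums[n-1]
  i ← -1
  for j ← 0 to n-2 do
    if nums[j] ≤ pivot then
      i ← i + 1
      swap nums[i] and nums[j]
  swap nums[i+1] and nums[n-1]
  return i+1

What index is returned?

pivot=7, i=-1
j=0: 8>7, skip
j=1: 10>7, skip
j=2: 7≤7, i=0, swap(0,2) ⇒ 7 10 8 8 8 10 7 10 7
j=3: 8>7, skip
j=4: 8>7, skip
j=5: 10>7, skip
j=6: 7≤7, i=1, swap(1,6) ⇒ 7 7 8 8 8 10 10 10 7
j=7: 10>7, skip
swap(2,8) ⇒ 7 7 7 8 8 10 10 10 8; return 2

2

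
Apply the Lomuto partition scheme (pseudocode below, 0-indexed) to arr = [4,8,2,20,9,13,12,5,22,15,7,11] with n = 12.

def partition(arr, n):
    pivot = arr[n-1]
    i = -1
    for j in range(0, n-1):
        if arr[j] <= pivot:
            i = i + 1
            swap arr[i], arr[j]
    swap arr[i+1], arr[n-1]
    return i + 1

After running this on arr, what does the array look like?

[4,8,2,9,5,7,11,20,22,15,13,12]

pivot=11, i=-1
j=0: 4≤11, i=0, swap(0,0) ⇒ [4,8,2,20,9,13,12,5,22,15,7,11]
j=1: 8≤11, i=1, swap(1,1) ⇒ [4,8,2,20,9,13,12,5,22,15,7,11]
j=2: 2≤11, i=2, swap(2,2) ⇒ [4,8,2,20,9,13,12,5,22,15,7,11]
j=3: 20>11, skip
j=4: 9≤11, i=3, swap(3,4) ⇒ [4,8,2,9,20,13,12,5,22,15,7,11]
j=5: 13>11, skip
j=6: 12>11, skip
j=7: 5≤11, i=4, swap(4,7) ⇒ [4,8,2,9,5,13,12,20,22,15,7,11]
j=8: 22>11, skip
j=9: 15>11, skip
j=10: 7≤11, i=5, swap(5,10) ⇒ [4,8,2,9,5,7,12,20,22,15,13,11]
swap(6,11) ⇒ [4,8,2,9,5,7,11,20,22,15,13,12]; return 6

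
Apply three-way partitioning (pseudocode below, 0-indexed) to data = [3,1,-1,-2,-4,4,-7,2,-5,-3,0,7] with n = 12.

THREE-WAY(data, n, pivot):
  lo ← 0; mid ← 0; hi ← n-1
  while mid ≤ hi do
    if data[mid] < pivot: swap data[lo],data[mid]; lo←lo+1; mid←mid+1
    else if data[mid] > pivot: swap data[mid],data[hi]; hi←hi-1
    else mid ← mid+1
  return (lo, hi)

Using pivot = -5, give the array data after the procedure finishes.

lo=0 mid=0 hi=11
3>-5: swap(0,11), hi=10 ⇒ [7,1,-1,-2,-4,4,-7,2,-5,-3,0,3]
7>-5: swap(0,10), hi=9 ⇒ [0,1,-1,-2,-4,4,-7,2,-5,-3,7,3]
0>-5: swap(0,9), hi=8 ⇒ [-3,1,-1,-2,-4,4,-7,2,-5,0,7,3]
-3>-5: swap(0,8), hi=7 ⇒ [-5,1,-1,-2,-4,4,-7,2,-3,0,7,3]
-5=-5: mid=1
1>-5: swap(1,7), hi=6 ⇒ [-5,2,-1,-2,-4,4,-7,1,-3,0,7,3]
2>-5: swap(1,6), hi=5 ⇒ [-5,-7,-1,-2,-4,4,2,1,-3,0,7,3]
-7<-5: swap(0,1), lo=1 mid=2 ⇒ [-7,-5,-1,-2,-4,4,2,1,-3,0,7,3]
-1>-5: swap(2,5), hi=4 ⇒ [-7,-5,4,-2,-4,-1,2,1,-3,0,7,3]
4>-5: swap(2,4), hi=3 ⇒ [-7,-5,-4,-2,4,-1,2,1,-3,0,7,3]
-4>-5: swap(2,3), hi=2 ⇒ [-7,-5,-2,-4,4,-1,2,1,-3,0,7,3]
-2>-5: swap(2,2), hi=1 ⇒ [-7,-5,-2,-4,4,-1,2,1,-3,0,7,3]
done. lo=1 hi=1; data=[-7,-5,-2,-4,4,-1,2,1,-3,0,7,3]

[-7,-5,-2,-4,4,-1,2,1,-3,0,7,3]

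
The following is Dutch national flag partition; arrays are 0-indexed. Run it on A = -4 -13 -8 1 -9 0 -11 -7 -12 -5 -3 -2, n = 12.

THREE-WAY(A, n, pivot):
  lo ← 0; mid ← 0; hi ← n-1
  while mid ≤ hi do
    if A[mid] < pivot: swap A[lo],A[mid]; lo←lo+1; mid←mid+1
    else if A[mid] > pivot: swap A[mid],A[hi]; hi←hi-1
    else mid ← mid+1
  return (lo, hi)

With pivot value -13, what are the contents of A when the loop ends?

-13 -8 1 -9 0 -11 -7 -12 -5 -3 -2 -4

lo=0 mid=0 hi=11
-4>-13: swap(0,11), hi=10 ⇒ -2 -13 -8 1 -9 0 -11 -7 -12 -5 -3 -4
-2>-13: swap(0,10), hi=9 ⇒ -3 -13 -8 1 -9 0 -11 -7 -12 -5 -2 -4
-3>-13: swap(0,9), hi=8 ⇒ -5 -13 -8 1 -9 0 -11 -7 -12 -3 -2 -4
-5>-13: swap(0,8), hi=7 ⇒ -12 -13 -8 1 -9 0 -11 -7 -5 -3 -2 -4
-12>-13: swap(0,7), hi=6 ⇒ -7 -13 -8 1 -9 0 -11 -12 -5 -3 -2 -4
-7>-13: swap(0,6), hi=5 ⇒ -11 -13 -8 1 -9 0 -7 -12 -5 -3 -2 -4
-11>-13: swap(0,5), hi=4 ⇒ 0 -13 -8 1 -9 -11 -7 -12 -5 -3 -2 -4
0>-13: swap(0,4), hi=3 ⇒ -9 -13 -8 1 0 -11 -7 -12 -5 -3 -2 -4
-9>-13: swap(0,3), hi=2 ⇒ 1 -13 -8 -9 0 -11 -7 -12 -5 -3 -2 -4
1>-13: swap(0,2), hi=1 ⇒ -8 -13 1 -9 0 -11 -7 -12 -5 -3 -2 -4
-8>-13: swap(0,1), hi=0 ⇒ -13 -8 1 -9 0 -11 -7 -12 -5 -3 -2 -4
-13=-13: mid=1
done. lo=0 hi=0; A=-13 -8 1 -9 0 -11 -7 -12 -5 -3 -2 -4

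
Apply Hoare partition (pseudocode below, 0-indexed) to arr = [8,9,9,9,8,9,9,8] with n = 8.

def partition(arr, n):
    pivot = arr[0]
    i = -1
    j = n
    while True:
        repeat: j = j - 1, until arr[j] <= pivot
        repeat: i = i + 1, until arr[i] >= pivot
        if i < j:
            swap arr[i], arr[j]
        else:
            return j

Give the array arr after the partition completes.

pivot = arr[0] = 8; i = -1, j = 8
j→7 (arr[7]=8≤8), i→0 (arr[0]=8≥8); i<j, swap → [8,9,9,9,8,9,9,8]
j→4 (arr[4]=8≤8), i→1 (arr[1]=9≥8); i<j, swap → [8,8,9,9,9,9,9,8]
j→1, i→2; i≥j, return j=1. arr = [8,8,9,9,9,9,9,8]

[8,8,9,9,9,9,9,8]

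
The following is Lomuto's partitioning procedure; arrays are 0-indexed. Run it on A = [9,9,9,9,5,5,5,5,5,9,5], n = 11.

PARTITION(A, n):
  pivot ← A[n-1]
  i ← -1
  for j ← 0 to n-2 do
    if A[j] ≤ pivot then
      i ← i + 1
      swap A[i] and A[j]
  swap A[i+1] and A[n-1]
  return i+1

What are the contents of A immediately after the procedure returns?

pivot=5, i=-1
j=0: 9>5, skip
j=1: 9>5, skip
j=2: 9>5, skip
j=3: 9>5, skip
j=4: 5≤5, i=0, swap(0,4) ⇒ [5,9,9,9,9,5,5,5,5,9,5]
j=5: 5≤5, i=1, swap(1,5) ⇒ [5,5,9,9,9,9,5,5,5,9,5]
j=6: 5≤5, i=2, swap(2,6) ⇒ [5,5,5,9,9,9,9,5,5,9,5]
j=7: 5≤5, i=3, swap(3,7) ⇒ [5,5,5,5,9,9,9,9,5,9,5]
j=8: 5≤5, i=4, swap(4,8) ⇒ [5,5,5,5,5,9,9,9,9,9,5]
j=9: 9>5, skip
swap(5,10) ⇒ [5,5,5,5,5,5,9,9,9,9,9]; return 5

[5,5,5,5,5,5,9,9,9,9,9]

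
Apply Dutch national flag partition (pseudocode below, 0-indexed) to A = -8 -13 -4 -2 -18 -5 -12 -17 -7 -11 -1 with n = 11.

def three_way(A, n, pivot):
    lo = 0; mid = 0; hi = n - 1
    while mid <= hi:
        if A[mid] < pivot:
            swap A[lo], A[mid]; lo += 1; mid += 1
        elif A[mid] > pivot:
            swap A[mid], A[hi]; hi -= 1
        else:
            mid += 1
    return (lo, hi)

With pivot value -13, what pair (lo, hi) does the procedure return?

pivot = -13; lo=0, mid=0, hi=10
A[mid]=-8>-13: swap A[0],A[10]; hi=9 → -1 -13 -4 -2 -18 -5 -12 -17 -7 -11 -8
A[mid]=-1>-13: swap A[0],A[9]; hi=8 → -11 -13 -4 -2 -18 -5 -12 -17 -7 -1 -8
A[mid]=-11>-13: swap A[0],A[8]; hi=7 → -7 -13 -4 -2 -18 -5 -12 -17 -11 -1 -8
A[mid]=-7>-13: swap A[0],A[7]; hi=6 → -17 -13 -4 -2 -18 -5 -12 -7 -11 -1 -8
A[mid]=-17<-13: swap A[0],A[0]; lo=1,mid=1 → -17 -13 -4 -2 -18 -5 -12 -7 -11 -1 -8
A[mid]=-13=-13: mid=2
A[mid]=-4>-13: swap A[2],A[6]; hi=5 → -17 -13 -12 -2 -18 -5 -4 -7 -11 -1 -8
A[mid]=-12>-13: swap A[2],A[5]; hi=4 → -17 -13 -5 -2 -18 -12 -4 -7 -11 -1 -8
A[mid]=-5>-13: swap A[2],A[4]; hi=3 → -17 -13 -18 -2 -5 -12 -4 -7 -11 -1 -8
A[mid]=-18<-13: swap A[1],A[2]; lo=2,mid=3 → -17 -18 -13 -2 -5 -12 -4 -7 -11 -1 -8
A[mid]=-2>-13: swap A[3],A[3]; hi=2 → -17 -18 -13 -2 -5 -12 -4 -7 -11 -1 -8
end: lo=2, hi=2; A = -17 -18 -13 -2 -5 -12 -4 -7 -11 -1 -8

(2, 2)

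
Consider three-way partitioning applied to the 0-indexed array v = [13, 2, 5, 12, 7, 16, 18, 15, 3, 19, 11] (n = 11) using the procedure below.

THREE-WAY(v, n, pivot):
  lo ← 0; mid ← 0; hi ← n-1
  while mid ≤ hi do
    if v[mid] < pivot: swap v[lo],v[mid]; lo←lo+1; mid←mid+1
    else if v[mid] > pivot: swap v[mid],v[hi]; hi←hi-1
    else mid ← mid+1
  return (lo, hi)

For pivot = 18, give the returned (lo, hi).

lo=0 mid=0 hi=10
13<18: swap(0,0), lo=1 mid=1 ⇒ [13, 2, 5, 12, 7, 16, 18, 15, 3, 19, 11]
2<18: swap(1,1), lo=2 mid=2 ⇒ [13, 2, 5, 12, 7, 16, 18, 15, 3, 19, 11]
5<18: swap(2,2), lo=3 mid=3 ⇒ [13, 2, 5, 12, 7, 16, 18, 15, 3, 19, 11]
12<18: swap(3,3), lo=4 mid=4 ⇒ [13, 2, 5, 12, 7, 16, 18, 15, 3, 19, 11]
7<18: swap(4,4), lo=5 mid=5 ⇒ [13, 2, 5, 12, 7, 16, 18, 15, 3, 19, 11]
16<18: swap(5,5), lo=6 mid=6 ⇒ [13, 2, 5, 12, 7, 16, 18, 15, 3, 19, 11]
18=18: mid=7
15<18: swap(6,7), lo=7 mid=8 ⇒ [13, 2, 5, 12, 7, 16, 15, 18, 3, 19, 11]
3<18: swap(7,8), lo=8 mid=9 ⇒ [13, 2, 5, 12, 7, 16, 15, 3, 18, 19, 11]
19>18: swap(9,10), hi=9 ⇒ [13, 2, 5, 12, 7, 16, 15, 3, 18, 11, 19]
11<18: swap(8,9), lo=9 mid=10 ⇒ [13, 2, 5, 12, 7, 16, 15, 3, 11, 18, 19]
done. lo=9 hi=9; v=[13, 2, 5, 12, 7, 16, 15, 3, 11, 18, 19]

(9, 9)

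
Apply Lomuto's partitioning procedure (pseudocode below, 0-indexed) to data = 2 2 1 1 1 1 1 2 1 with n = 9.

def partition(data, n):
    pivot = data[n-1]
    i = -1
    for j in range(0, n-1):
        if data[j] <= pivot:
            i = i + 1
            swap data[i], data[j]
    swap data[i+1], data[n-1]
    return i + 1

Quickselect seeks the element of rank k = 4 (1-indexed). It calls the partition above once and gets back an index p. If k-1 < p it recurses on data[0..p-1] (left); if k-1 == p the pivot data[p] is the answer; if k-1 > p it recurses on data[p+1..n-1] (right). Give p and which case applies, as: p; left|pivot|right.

5; left

pivot=1, i=-1
j=0: 2>1, skip
j=1: 2>1, skip
j=2: 1≤1, i=0, swap(0,2) ⇒ 1 2 2 1 1 1 1 2 1
j=3: 1≤1, i=1, swap(1,3) ⇒ 1 1 2 2 1 1 1 2 1
j=4: 1≤1, i=2, swap(2,4) ⇒ 1 1 1 2 2 1 1 2 1
j=5: 1≤1, i=3, swap(3,5) ⇒ 1 1 1 1 2 2 1 2 1
j=6: 1≤1, i=4, swap(4,6) ⇒ 1 1 1 1 1 2 2 2 1
j=7: 2>1, skip
swap(5,8) ⇒ 1 1 1 1 1 1 2 2 2; return 5
p = 5; k-1 = 3 < 5 ⇒ left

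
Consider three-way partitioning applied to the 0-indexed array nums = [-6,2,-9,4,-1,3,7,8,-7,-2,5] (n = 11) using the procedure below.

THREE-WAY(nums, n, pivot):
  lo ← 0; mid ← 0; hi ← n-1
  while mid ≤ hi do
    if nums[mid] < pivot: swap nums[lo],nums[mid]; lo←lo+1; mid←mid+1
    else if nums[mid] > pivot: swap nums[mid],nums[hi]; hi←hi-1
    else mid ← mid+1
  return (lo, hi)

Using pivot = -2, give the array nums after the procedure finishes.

[-6,-9,-7,-2,3,7,8,-1,4,5,2]

lo=0 mid=0 hi=10
-6<-2: swap(0,0), lo=1 mid=1 ⇒ [-6,2,-9,4,-1,3,7,8,-7,-2,5]
2>-2: swap(1,10), hi=9 ⇒ [-6,5,-9,4,-1,3,7,8,-7,-2,2]
5>-2: swap(1,9), hi=8 ⇒ [-6,-2,-9,4,-1,3,7,8,-7,5,2]
-2=-2: mid=2
-9<-2: swap(1,2), lo=2 mid=3 ⇒ [-6,-9,-2,4,-1,3,7,8,-7,5,2]
4>-2: swap(3,8), hi=7 ⇒ [-6,-9,-2,-7,-1,3,7,8,4,5,2]
-7<-2: swap(2,3), lo=3 mid=4 ⇒ [-6,-9,-7,-2,-1,3,7,8,4,5,2]
-1>-2: swap(4,7), hi=6 ⇒ [-6,-9,-7,-2,8,3,7,-1,4,5,2]
8>-2: swap(4,6), hi=5 ⇒ [-6,-9,-7,-2,7,3,8,-1,4,5,2]
7>-2: swap(4,5), hi=4 ⇒ [-6,-9,-7,-2,3,7,8,-1,4,5,2]
3>-2: swap(4,4), hi=3 ⇒ [-6,-9,-7,-2,3,7,8,-1,4,5,2]
done. lo=3 hi=3; nums=[-6,-9,-7,-2,3,7,8,-1,4,5,2]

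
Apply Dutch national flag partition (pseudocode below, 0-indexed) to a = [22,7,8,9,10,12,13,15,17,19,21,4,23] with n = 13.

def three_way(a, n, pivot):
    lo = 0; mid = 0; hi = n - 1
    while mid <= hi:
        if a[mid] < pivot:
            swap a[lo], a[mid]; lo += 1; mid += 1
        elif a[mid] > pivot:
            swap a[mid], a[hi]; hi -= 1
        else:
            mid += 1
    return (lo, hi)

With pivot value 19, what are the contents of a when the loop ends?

[4,7,8,9,10,12,13,15,17,19,21,23,22]

pivot = 19; lo=0, mid=0, hi=12
a[mid]=22>19: swap a[0],a[12]; hi=11 → [23,7,8,9,10,12,13,15,17,19,21,4,22]
a[mid]=23>19: swap a[0],a[11]; hi=10 → [4,7,8,9,10,12,13,15,17,19,21,23,22]
a[mid]=4<19: swap a[0],a[0]; lo=1,mid=1 → [4,7,8,9,10,12,13,15,17,19,21,23,22]
a[mid]=7<19: swap a[1],a[1]; lo=2,mid=2 → [4,7,8,9,10,12,13,15,17,19,21,23,22]
a[mid]=8<19: swap a[2],a[2]; lo=3,mid=3 → [4,7,8,9,10,12,13,15,17,19,21,23,22]
a[mid]=9<19: swap a[3],a[3]; lo=4,mid=4 → [4,7,8,9,10,12,13,15,17,19,21,23,22]
a[mid]=10<19: swap a[4],a[4]; lo=5,mid=5 → [4,7,8,9,10,12,13,15,17,19,21,23,22]
a[mid]=12<19: swap a[5],a[5]; lo=6,mid=6 → [4,7,8,9,10,12,13,15,17,19,21,23,22]
a[mid]=13<19: swap a[6],a[6]; lo=7,mid=7 → [4,7,8,9,10,12,13,15,17,19,21,23,22]
a[mid]=15<19: swap a[7],a[7]; lo=8,mid=8 → [4,7,8,9,10,12,13,15,17,19,21,23,22]
a[mid]=17<19: swap a[8],a[8]; lo=9,mid=9 → [4,7,8,9,10,12,13,15,17,19,21,23,22]
a[mid]=19=19: mid=10
a[mid]=21>19: swap a[10],a[10]; hi=9 → [4,7,8,9,10,12,13,15,17,19,21,23,22]
end: lo=9, hi=9; a = [4,7,8,9,10,12,13,15,17,19,21,23,22]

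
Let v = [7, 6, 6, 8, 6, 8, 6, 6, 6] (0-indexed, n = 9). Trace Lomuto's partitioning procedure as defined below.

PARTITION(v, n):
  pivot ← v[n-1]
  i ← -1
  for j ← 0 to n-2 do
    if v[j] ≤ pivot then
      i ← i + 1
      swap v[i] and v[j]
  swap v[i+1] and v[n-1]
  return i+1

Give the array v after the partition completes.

pivot=6, i=-1
j=0: 7>6, skip
j=1: 6≤6, i=0, swap(0,1) ⇒ [6, 7, 6, 8, 6, 8, 6, 6, 6]
j=2: 6≤6, i=1, swap(1,2) ⇒ [6, 6, 7, 8, 6, 8, 6, 6, 6]
j=3: 8>6, skip
j=4: 6≤6, i=2, swap(2,4) ⇒ [6, 6, 6, 8, 7, 8, 6, 6, 6]
j=5: 8>6, skip
j=6: 6≤6, i=3, swap(3,6) ⇒ [6, 6, 6, 6, 7, 8, 8, 6, 6]
j=7: 6≤6, i=4, swap(4,7) ⇒ [6, 6, 6, 6, 6, 8, 8, 7, 6]
swap(5,8) ⇒ [6, 6, 6, 6, 6, 6, 8, 7, 8]; return 5

[6, 6, 6, 6, 6, 6, 8, 7, 8]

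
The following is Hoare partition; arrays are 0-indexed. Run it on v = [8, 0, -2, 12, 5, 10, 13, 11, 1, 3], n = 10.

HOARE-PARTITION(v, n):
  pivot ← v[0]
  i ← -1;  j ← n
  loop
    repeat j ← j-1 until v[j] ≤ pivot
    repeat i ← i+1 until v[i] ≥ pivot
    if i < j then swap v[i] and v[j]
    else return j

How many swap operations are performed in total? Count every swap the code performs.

pivot=8
j stops at 9 (3), i stops at 0 (8); swap ⇒ [3, 0, -2, 12, 5, 10, 13, 11, 1, 8]
j stops at 8 (1), i stops at 3 (12); swap ⇒ [3, 0, -2, 1, 5, 10, 13, 11, 12, 8]
j stops at 4, i stops at 5; i≥j ⇒ return 4. v=[3, 0, -2, 1, 5, 10, 13, 11, 12, 8]

2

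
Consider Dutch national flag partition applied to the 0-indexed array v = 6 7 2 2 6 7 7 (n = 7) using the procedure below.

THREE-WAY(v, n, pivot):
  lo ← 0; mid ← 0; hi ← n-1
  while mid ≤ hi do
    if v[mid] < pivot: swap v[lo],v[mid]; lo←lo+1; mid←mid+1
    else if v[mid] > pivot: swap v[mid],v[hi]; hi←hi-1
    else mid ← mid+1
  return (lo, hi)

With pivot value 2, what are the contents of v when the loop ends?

lo=0 mid=0 hi=6
6>2: swap(0,6), hi=5 ⇒ 7 7 2 2 6 7 6
7>2: swap(0,5), hi=4 ⇒ 7 7 2 2 6 7 6
7>2: swap(0,4), hi=3 ⇒ 6 7 2 2 7 7 6
6>2: swap(0,3), hi=2 ⇒ 2 7 2 6 7 7 6
2=2: mid=1
7>2: swap(1,2), hi=1 ⇒ 2 2 7 6 7 7 6
2=2: mid=2
done. lo=0 hi=1; v=2 2 7 6 7 7 6

2 2 7 6 7 7 6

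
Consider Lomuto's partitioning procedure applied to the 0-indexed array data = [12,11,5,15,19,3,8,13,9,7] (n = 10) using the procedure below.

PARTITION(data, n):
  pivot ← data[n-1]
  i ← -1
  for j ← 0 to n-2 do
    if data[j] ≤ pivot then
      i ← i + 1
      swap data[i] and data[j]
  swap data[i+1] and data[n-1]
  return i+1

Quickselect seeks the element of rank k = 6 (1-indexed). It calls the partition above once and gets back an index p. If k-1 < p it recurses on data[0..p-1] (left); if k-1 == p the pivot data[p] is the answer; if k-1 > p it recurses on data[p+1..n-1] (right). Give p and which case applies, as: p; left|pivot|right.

pivot = data[9] = 7; i = -1
j=0: data[0]=12 > 7 → no swap
j=1: data[1]=11 > 7 → no swap
j=2: data[2]=5 ≤ 7 → i=0, swap data[0],data[2] → [5,11,12,15,19,3,8,13,9,7]
j=3: data[3]=15 > 7 → no swap
j=4: data[4]=19 > 7 → no swap
j=5: data[5]=3 ≤ 7 → i=1, swap data[1],data[5] → [5,3,12,15,19,11,8,13,9,7]
j=6: data[6]=8 > 7 → no swap
j=7: data[7]=13 > 7 → no swap
j=8: data[8]=9 > 7 → no swap
final swap data[2],data[9] → [5,3,7,15,19,11,8,13,9,12]; return 2
p = 2; k-1 = 5 > 2 ⇒ right

2; right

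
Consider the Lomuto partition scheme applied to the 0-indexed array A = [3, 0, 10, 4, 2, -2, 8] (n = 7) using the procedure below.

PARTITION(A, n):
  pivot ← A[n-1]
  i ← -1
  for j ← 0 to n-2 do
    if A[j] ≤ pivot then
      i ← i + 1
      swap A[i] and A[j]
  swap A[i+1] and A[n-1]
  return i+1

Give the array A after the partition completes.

pivot = A[6] = 8; i = -1
j=0: A[0]=3 ≤ 8 → i=0, swap A[0],A[0] (no change) → [3, 0, 10, 4, 2, -2, 8]
j=1: A[1]=0 ≤ 8 → i=1, swap A[1],A[1] (no change) → [3, 0, 10, 4, 2, -2, 8]
j=2: A[2]=10 > 8 → no swap
j=3: A[3]=4 ≤ 8 → i=2, swap A[2],A[3] → [3, 0, 4, 10, 2, -2, 8]
j=4: A[4]=2 ≤ 8 → i=3, swap A[3],A[4] → [3, 0, 4, 2, 10, -2, 8]
j=5: A[5]=-2 ≤ 8 → i=4, swap A[4],A[5] → [3, 0, 4, 2, -2, 10, 8]
final swap A[5],A[6] → [3, 0, 4, 2, -2, 8, 10]; return 5

[3, 0, 4, 2, -2, 8, 10]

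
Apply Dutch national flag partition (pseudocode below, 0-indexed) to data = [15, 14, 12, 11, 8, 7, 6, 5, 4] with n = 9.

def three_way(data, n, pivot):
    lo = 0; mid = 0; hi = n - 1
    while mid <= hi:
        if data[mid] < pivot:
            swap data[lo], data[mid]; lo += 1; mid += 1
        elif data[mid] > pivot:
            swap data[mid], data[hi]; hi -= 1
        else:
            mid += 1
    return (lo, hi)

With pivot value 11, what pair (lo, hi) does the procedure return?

(5, 5)

lo=0 mid=0 hi=8
15>11: swap(0,8), hi=7 ⇒ [4, 14, 12, 11, 8, 7, 6, 5, 15]
4<11: swap(0,0), lo=1 mid=1 ⇒ [4, 14, 12, 11, 8, 7, 6, 5, 15]
14>11: swap(1,7), hi=6 ⇒ [4, 5, 12, 11, 8, 7, 6, 14, 15]
5<11: swap(1,1), lo=2 mid=2 ⇒ [4, 5, 12, 11, 8, 7, 6, 14, 15]
12>11: swap(2,6), hi=5 ⇒ [4, 5, 6, 11, 8, 7, 12, 14, 15]
6<11: swap(2,2), lo=3 mid=3 ⇒ [4, 5, 6, 11, 8, 7, 12, 14, 15]
11=11: mid=4
8<11: swap(3,4), lo=4 mid=5 ⇒ [4, 5, 6, 8, 11, 7, 12, 14, 15]
7<11: swap(4,5), lo=5 mid=6 ⇒ [4, 5, 6, 8, 7, 11, 12, 14, 15]
done. lo=5 hi=5; data=[4, 5, 6, 8, 7, 11, 12, 14, 15]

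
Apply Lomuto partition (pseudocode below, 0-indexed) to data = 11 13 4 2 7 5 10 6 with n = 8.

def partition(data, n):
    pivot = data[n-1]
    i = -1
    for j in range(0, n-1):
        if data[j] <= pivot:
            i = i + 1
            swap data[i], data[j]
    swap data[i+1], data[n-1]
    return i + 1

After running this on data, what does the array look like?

4 2 5 6 7 11 10 13

pivot = data[7] = 6; i = -1
j=0: data[0]=11 > 6 → no swap
j=1: data[1]=13 > 6 → no swap
j=2: data[2]=4 ≤ 6 → i=0, swap data[0],data[2] → 4 13 11 2 7 5 10 6
j=3: data[3]=2 ≤ 6 → i=1, swap data[1],data[3] → 4 2 11 13 7 5 10 6
j=4: data[4]=7 > 6 → no swap
j=5: data[5]=5 ≤ 6 → i=2, swap data[2],data[5] → 4 2 5 13 7 11 10 6
j=6: data[6]=10 > 6 → no swap
final swap data[3],data[7] → 4 2 5 6 7 11 10 13; return 3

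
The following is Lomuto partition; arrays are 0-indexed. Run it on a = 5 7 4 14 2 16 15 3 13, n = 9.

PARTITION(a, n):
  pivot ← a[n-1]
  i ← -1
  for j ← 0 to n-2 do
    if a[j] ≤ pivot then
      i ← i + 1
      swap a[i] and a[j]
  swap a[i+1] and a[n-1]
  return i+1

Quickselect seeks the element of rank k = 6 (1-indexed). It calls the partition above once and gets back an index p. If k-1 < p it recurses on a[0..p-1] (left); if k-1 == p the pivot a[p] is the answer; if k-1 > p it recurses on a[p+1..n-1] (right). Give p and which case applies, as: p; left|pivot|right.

pivot = a[8] = 13; i = -1
j=0: a[0]=5 ≤ 13 → i=0, swap a[0],a[0] (no change) → 5 7 4 14 2 16 15 3 13
j=1: a[1]=7 ≤ 13 → i=1, swap a[1],a[1] (no change) → 5 7 4 14 2 16 15 3 13
j=2: a[2]=4 ≤ 13 → i=2, swap a[2],a[2] (no change) → 5 7 4 14 2 16 15 3 13
j=3: a[3]=14 > 13 → no swap
j=4: a[4]=2 ≤ 13 → i=3, swap a[3],a[4] → 5 7 4 2 14 16 15 3 13
j=5: a[5]=16 > 13 → no swap
j=6: a[6]=15 > 13 → no swap
j=7: a[7]=3 ≤ 13 → i=4, swap a[4],a[7] → 5 7 4 2 3 16 15 14 13
final swap a[5],a[8] → 5 7 4 2 3 13 15 14 16; return 5
p = 5; k-1 = 5 == 5 ⇒ pivot

5; pivot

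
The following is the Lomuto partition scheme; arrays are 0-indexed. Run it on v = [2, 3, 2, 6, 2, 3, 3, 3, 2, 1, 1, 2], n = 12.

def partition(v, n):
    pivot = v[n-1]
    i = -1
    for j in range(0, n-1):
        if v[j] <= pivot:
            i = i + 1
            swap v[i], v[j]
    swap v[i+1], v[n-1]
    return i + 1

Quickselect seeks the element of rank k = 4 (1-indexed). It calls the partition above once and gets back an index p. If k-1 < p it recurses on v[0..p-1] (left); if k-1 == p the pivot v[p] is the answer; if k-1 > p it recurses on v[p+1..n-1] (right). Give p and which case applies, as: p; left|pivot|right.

pivot = v[11] = 2; i = -1
j=0: v[0]=2 ≤ 2 → i=0, swap v[0],v[0] (no change) → [2, 3, 2, 6, 2, 3, 3, 3, 2, 1, 1, 2]
j=1: v[1]=3 > 2 → no swap
j=2: v[2]=2 ≤ 2 → i=1, swap v[1],v[2] → [2, 2, 3, 6, 2, 3, 3, 3, 2, 1, 1, 2]
j=3: v[3]=6 > 2 → no swap
j=4: v[4]=2 ≤ 2 → i=2, swap v[2],v[4] → [2, 2, 2, 6, 3, 3, 3, 3, 2, 1, 1, 2]
j=5: v[5]=3 > 2 → no swap
j=6: v[6]=3 > 2 → no swap
j=7: v[7]=3 > 2 → no swap
j=8: v[8]=2 ≤ 2 → i=3, swap v[3],v[8] → [2, 2, 2, 2, 3, 3, 3, 3, 6, 1, 1, 2]
j=9: v[9]=1 ≤ 2 → i=4, swap v[4],v[9] → [2, 2, 2, 2, 1, 3, 3, 3, 6, 3, 1, 2]
j=10: v[10]=1 ≤ 2 → i=5, swap v[5],v[10] → [2, 2, 2, 2, 1, 1, 3, 3, 6, 3, 3, 2]
final swap v[6],v[11] → [2, 2, 2, 2, 1, 1, 2, 3, 6, 3, 3, 3]; return 6
p = 6; k-1 = 3 < 6 ⇒ left

6; left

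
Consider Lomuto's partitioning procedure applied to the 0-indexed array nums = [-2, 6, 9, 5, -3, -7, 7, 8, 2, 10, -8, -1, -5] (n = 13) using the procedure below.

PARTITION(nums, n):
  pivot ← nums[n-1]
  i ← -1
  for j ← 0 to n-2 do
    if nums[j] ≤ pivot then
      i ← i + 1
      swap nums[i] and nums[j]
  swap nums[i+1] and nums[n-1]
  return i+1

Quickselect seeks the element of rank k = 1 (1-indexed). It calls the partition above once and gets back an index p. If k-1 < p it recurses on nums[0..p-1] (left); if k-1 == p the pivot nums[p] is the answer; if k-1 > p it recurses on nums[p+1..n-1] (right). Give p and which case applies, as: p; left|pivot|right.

pivot = nums[12] = -5; i = -1
j=0: nums[0]=-2 > -5 → no swap
j=1: nums[1]=6 > -5 → no swap
j=2: nums[2]=9 > -5 → no swap
j=3: nums[3]=5 > -5 → no swap
j=4: nums[4]=-3 > -5 → no swap
j=5: nums[5]=-7 ≤ -5 → i=0, swap nums[0],nums[5] → [-7, 6, 9, 5, -3, -2, 7, 8, 2, 10, -8, -1, -5]
j=6: nums[6]=7 > -5 → no swap
j=7: nums[7]=8 > -5 → no swap
j=8: nums[8]=2 > -5 → no swap
j=9: nums[9]=10 > -5 → no swap
j=10: nums[10]=-8 ≤ -5 → i=1, swap nums[1],nums[10] → [-7, -8, 9, 5, -3, -2, 7, 8, 2, 10, 6, -1, -5]
j=11: nums[11]=-1 > -5 → no swap
final swap nums[2],nums[12] → [-7, -8, -5, 5, -3, -2, 7, 8, 2, 10, 6, -1, 9]; return 2
p = 2; k-1 = 0 < 2 ⇒ left

2; left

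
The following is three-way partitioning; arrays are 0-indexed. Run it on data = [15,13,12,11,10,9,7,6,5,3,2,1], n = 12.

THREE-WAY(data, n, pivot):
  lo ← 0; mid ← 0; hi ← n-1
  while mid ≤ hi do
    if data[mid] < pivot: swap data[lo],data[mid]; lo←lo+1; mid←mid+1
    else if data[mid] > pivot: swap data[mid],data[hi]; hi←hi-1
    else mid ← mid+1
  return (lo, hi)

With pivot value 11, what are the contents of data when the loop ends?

[1,2,3,10,9,7,6,5,11,12,13,15]

lo=0 mid=0 hi=11
15>11: swap(0,11), hi=10 ⇒ [1,13,12,11,10,9,7,6,5,3,2,15]
1<11: swap(0,0), lo=1 mid=1 ⇒ [1,13,12,11,10,9,7,6,5,3,2,15]
13>11: swap(1,10), hi=9 ⇒ [1,2,12,11,10,9,7,6,5,3,13,15]
2<11: swap(1,1), lo=2 mid=2 ⇒ [1,2,12,11,10,9,7,6,5,3,13,15]
12>11: swap(2,9), hi=8 ⇒ [1,2,3,11,10,9,7,6,5,12,13,15]
3<11: swap(2,2), lo=3 mid=3 ⇒ [1,2,3,11,10,9,7,6,5,12,13,15]
11=11: mid=4
10<11: swap(3,4), lo=4 mid=5 ⇒ [1,2,3,10,11,9,7,6,5,12,13,15]
9<11: swap(4,5), lo=5 mid=6 ⇒ [1,2,3,10,9,11,7,6,5,12,13,15]
7<11: swap(5,6), lo=6 mid=7 ⇒ [1,2,3,10,9,7,11,6,5,12,13,15]
6<11: swap(6,7), lo=7 mid=8 ⇒ [1,2,3,10,9,7,6,11,5,12,13,15]
5<11: swap(7,8), lo=8 mid=9 ⇒ [1,2,3,10,9,7,6,5,11,12,13,15]
done. lo=8 hi=8; data=[1,2,3,10,9,7,6,5,11,12,13,15]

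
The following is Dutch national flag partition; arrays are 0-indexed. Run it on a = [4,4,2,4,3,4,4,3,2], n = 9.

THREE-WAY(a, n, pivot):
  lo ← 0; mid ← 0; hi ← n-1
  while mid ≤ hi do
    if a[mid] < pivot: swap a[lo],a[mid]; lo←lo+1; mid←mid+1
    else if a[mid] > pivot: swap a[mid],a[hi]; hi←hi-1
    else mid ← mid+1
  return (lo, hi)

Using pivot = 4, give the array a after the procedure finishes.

[2,3,3,2,4,4,4,4,4]

pivot = 4; lo=0, mid=0, hi=8
a[mid]=4=4: mid=1
a[mid]=4=4: mid=2
a[mid]=2<4: swap a[0],a[2]; lo=1,mid=3 → [2,4,4,4,3,4,4,3,2]
a[mid]=4=4: mid=4
a[mid]=3<4: swap a[1],a[4]; lo=2,mid=5 → [2,3,4,4,4,4,4,3,2]
a[mid]=4=4: mid=6
a[mid]=4=4: mid=7
a[mid]=3<4: swap a[2],a[7]; lo=3,mid=8 → [2,3,3,4,4,4,4,4,2]
a[mid]=2<4: swap a[3],a[8]; lo=4,mid=9 → [2,3,3,2,4,4,4,4,4]
end: lo=4, hi=8; a = [2,3,3,2,4,4,4,4,4]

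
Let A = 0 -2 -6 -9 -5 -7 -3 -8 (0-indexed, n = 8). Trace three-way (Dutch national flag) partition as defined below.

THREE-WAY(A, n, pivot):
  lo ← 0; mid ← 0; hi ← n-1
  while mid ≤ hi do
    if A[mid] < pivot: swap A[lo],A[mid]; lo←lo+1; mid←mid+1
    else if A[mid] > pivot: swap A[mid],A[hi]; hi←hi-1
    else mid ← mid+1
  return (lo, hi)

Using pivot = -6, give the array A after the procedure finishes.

lo=0 mid=0 hi=7
0>-6: swap(0,7), hi=6 ⇒ -8 -2 -6 -9 -5 -7 -3 0
-8<-6: swap(0,0), lo=1 mid=1 ⇒ -8 -2 -6 -9 -5 -7 -3 0
-2>-6: swap(1,6), hi=5 ⇒ -8 -3 -6 -9 -5 -7 -2 0
-3>-6: swap(1,5), hi=4 ⇒ -8 -7 -6 -9 -5 -3 -2 0
-7<-6: swap(1,1), lo=2 mid=2 ⇒ -8 -7 -6 -9 -5 -3 -2 0
-6=-6: mid=3
-9<-6: swap(2,3), lo=3 mid=4 ⇒ -8 -7 -9 -6 -5 -3 -2 0
-5>-6: swap(4,4), hi=3 ⇒ -8 -7 -9 -6 -5 -3 -2 0
done. lo=3 hi=3; A=-8 -7 -9 -6 -5 -3 -2 0

-8 -7 -9 -6 -5 -3 -2 0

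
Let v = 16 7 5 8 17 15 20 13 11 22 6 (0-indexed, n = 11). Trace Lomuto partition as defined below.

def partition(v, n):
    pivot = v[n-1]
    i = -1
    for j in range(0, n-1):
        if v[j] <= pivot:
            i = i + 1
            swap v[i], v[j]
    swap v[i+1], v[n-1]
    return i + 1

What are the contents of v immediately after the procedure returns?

5 6 16 8 17 15 20 13 11 22 7

pivot = v[10] = 6; i = -1
j=0: v[0]=16 > 6 → no swap
j=1: v[1]=7 > 6 → no swap
j=2: v[2]=5 ≤ 6 → i=0, swap v[0],v[2] → 5 7 16 8 17 15 20 13 11 22 6
j=3: v[3]=8 > 6 → no swap
j=4: v[4]=17 > 6 → no swap
j=5: v[5]=15 > 6 → no swap
j=6: v[6]=20 > 6 → no swap
j=7: v[7]=13 > 6 → no swap
j=8: v[8]=11 > 6 → no swap
j=9: v[9]=22 > 6 → no swap
final swap v[1],v[10] → 5 6 16 8 17 15 20 13 11 22 7; return 1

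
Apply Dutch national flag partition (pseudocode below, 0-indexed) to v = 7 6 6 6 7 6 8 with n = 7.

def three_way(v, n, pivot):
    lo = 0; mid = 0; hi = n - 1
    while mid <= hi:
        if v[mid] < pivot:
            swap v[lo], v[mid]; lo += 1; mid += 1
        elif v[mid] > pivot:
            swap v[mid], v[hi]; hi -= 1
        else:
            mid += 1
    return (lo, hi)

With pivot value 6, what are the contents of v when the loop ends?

6 6 6 6 7 8 7

pivot = 6; lo=0, mid=0, hi=6
v[mid]=7>6: swap v[0],v[6]; hi=5 → 8 6 6 6 7 6 7
v[mid]=8>6: swap v[0],v[5]; hi=4 → 6 6 6 6 7 8 7
v[mid]=6=6: mid=1
v[mid]=6=6: mid=2
v[mid]=6=6: mid=3
v[mid]=6=6: mid=4
v[mid]=7>6: swap v[4],v[4]; hi=3 → 6 6 6 6 7 8 7
end: lo=0, hi=3; v = 6 6 6 6 7 8 7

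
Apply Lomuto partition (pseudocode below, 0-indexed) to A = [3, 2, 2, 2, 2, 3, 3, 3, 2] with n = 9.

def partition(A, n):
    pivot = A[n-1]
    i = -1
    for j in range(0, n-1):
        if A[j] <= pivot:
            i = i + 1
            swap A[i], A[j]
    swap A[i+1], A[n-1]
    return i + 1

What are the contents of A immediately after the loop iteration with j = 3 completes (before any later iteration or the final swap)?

[2, 2, 2, 3, 2, 3, 3, 3, 2]

pivot=2, i=-1
j=0: 3>2, skip
j=1: 2≤2, i=0, swap(0,1) ⇒ [2, 3, 2, 2, 2, 3, 3, 3, 2]
j=2: 2≤2, i=1, swap(1,2) ⇒ [2, 2, 3, 2, 2, 3, 3, 3, 2]
j=3: 2≤2, i=2, swap(2,3) ⇒ [2, 2, 2, 3, 2, 3, 3, 3, 2]
(after j=3) A = [2, 2, 2, 3, 2, 3, 3, 3, 2]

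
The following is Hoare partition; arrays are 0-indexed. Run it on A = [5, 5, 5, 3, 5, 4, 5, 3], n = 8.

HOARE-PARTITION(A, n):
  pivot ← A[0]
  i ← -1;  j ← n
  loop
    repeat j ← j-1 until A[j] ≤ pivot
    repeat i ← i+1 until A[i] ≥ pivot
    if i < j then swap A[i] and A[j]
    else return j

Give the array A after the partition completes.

pivot=5
j stops at 7 (3), i stops at 0 (5); swap ⇒ [3, 5, 5, 3, 5, 4, 5, 5]
j stops at 6 (5), i stops at 1 (5); swap ⇒ [3, 5, 5, 3, 5, 4, 5, 5]
j stops at 5 (4), i stops at 2 (5); swap ⇒ [3, 5, 4, 3, 5, 5, 5, 5]
j stops at 4, i stops at 4; i≥j ⇒ return 4. A=[3, 5, 4, 3, 5, 5, 5, 5]

[3, 5, 4, 3, 5, 5, 5, 5]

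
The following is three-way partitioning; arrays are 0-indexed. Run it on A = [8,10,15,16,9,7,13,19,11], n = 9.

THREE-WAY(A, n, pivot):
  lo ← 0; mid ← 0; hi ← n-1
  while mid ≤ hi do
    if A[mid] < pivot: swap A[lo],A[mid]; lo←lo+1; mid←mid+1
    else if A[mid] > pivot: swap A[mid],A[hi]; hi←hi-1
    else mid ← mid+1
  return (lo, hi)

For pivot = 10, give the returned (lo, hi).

pivot = 10; lo=0, mid=0, hi=8
A[mid]=8<10: swap A[0],A[0]; lo=1,mid=1 → [8,10,15,16,9,7,13,19,11]
A[mid]=10=10: mid=2
A[mid]=15>10: swap A[2],A[8]; hi=7 → [8,10,11,16,9,7,13,19,15]
A[mid]=11>10: swap A[2],A[7]; hi=6 → [8,10,19,16,9,7,13,11,15]
A[mid]=19>10: swap A[2],A[6]; hi=5 → [8,10,13,16,9,7,19,11,15]
A[mid]=13>10: swap A[2],A[5]; hi=4 → [8,10,7,16,9,13,19,11,15]
A[mid]=7<10: swap A[1],A[2]; lo=2,mid=3 → [8,7,10,16,9,13,19,11,15]
A[mid]=16>10: swap A[3],A[4]; hi=3 → [8,7,10,9,16,13,19,11,15]
A[mid]=9<10: swap A[2],A[3]; lo=3,mid=4 → [8,7,9,10,16,13,19,11,15]
end: lo=3, hi=3; A = [8,7,9,10,16,13,19,11,15]

(3, 3)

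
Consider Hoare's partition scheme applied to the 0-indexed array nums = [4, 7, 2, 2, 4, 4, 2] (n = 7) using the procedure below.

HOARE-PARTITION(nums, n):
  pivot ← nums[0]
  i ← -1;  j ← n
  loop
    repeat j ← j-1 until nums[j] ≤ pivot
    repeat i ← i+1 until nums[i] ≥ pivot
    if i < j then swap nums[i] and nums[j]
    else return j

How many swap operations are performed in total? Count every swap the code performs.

pivot = nums[0] = 4; i = -1, j = 7
j→6 (nums[6]=2≤4), i→0 (nums[0]=4≥4); i<j, swap → [2, 7, 2, 2, 4, 4, 4]
j→5 (nums[5]=4≤4), i→1 (nums[1]=7≥4); i<j, swap → [2, 4, 2, 2, 4, 7, 4]
j→4, i→4; i≥j, return j=4. nums = [2, 4, 2, 2, 4, 7, 4]

2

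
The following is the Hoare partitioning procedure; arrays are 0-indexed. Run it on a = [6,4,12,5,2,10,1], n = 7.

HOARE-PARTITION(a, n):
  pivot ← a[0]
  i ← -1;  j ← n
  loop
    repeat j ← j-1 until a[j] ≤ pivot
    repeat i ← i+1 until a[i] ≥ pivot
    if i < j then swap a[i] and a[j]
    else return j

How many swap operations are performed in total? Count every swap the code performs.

2

pivot=6
j stops at 6 (1), i stops at 0 (6); swap ⇒ [1,4,12,5,2,10,6]
j stops at 4 (2), i stops at 2 (12); swap ⇒ [1,4,2,5,12,10,6]
j stops at 3, i stops at 4; i≥j ⇒ return 3. a=[1,4,2,5,12,10,6]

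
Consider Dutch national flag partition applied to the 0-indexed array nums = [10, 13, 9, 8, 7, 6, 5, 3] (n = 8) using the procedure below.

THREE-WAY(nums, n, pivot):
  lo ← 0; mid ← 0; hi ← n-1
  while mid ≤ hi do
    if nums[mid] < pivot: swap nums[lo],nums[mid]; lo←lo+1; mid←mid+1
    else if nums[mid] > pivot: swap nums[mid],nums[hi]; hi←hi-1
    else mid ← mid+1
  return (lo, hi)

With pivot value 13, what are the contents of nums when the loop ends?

pivot = 13; lo=0, mid=0, hi=7
nums[mid]=10<13: swap nums[0],nums[0]; lo=1,mid=1 → [10, 13, 9, 8, 7, 6, 5, 3]
nums[mid]=13=13: mid=2
nums[mid]=9<13: swap nums[1],nums[2]; lo=2,mid=3 → [10, 9, 13, 8, 7, 6, 5, 3]
nums[mid]=8<13: swap nums[2],nums[3]; lo=3,mid=4 → [10, 9, 8, 13, 7, 6, 5, 3]
nums[mid]=7<13: swap nums[3],nums[4]; lo=4,mid=5 → [10, 9, 8, 7, 13, 6, 5, 3]
nums[mid]=6<13: swap nums[4],nums[5]; lo=5,mid=6 → [10, 9, 8, 7, 6, 13, 5, 3]
nums[mid]=5<13: swap nums[5],nums[6]; lo=6,mid=7 → [10, 9, 8, 7, 6, 5, 13, 3]
nums[mid]=3<13: swap nums[6],nums[7]; lo=7,mid=8 → [10, 9, 8, 7, 6, 5, 3, 13]
end: lo=7, hi=7; nums = [10, 9, 8, 7, 6, 5, 3, 13]

[10, 9, 8, 7, 6, 5, 3, 13]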